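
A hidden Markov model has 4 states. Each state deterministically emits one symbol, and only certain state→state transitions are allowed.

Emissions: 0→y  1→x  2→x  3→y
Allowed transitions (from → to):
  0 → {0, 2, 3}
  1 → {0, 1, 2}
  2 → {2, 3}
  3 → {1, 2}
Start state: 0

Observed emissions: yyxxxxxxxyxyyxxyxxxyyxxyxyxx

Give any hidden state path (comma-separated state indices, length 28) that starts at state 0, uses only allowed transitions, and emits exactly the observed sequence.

0,0,2,2,2,2,2,2,2,3,1,0,3,2,2,3,1,1,1,0,3,2,2,3,2,3,1,1

  [0] y  {0,3}  => 0  start
  [1] y  {0,3}  => 0  0->0 ok
  [2] x  {1,2}  => 2  0->2 ok
  [3] x  {1,2}  => 2  2->2 ok
  [4] x  {1,2}  => 2  2->2 ok
  [5] x  {1,2}  => 2  2->2 ok
  [6] x  {1,2}  => 2  2->2 ok
  [7] x  {1,2}  => 2  2->2 ok
  [8] x  {1,2}  => 2  2->2 ok
  [9] y  {0,3}  => 3  2->3 ok
  [10] x  {1,2}  => 1  3->1 ok
  [11] y  {0,3}  => 0  1->0 ok
  [12] y  {0,3}  => 3  0->3 ok
  [13] x  {1,2}  => 2  3->2 ok
  [14] x  {1,2}  => 2  2->2 ok
  [15] y  {0,3}  => 3  2->3 ok
  [16] x  {1,2}  => 1  3->1 ok
  [17] x  {1,2}  => 1  1->1 ok
  [18] x  {1,2}  => 1  1->1 ok
  [19] y  {0,3}  => 0  1->0 ok
  [20] y  {0,3}  => 3  0->3 ok
  [21] x  {1,2}  => 2  3->2 ok
  [22] x  {1,2}  => 2  2->2 ok
  [23] y  {0,3}  => 3  2->3 ok
  [24] x  {1,2}  => 2  3->2 ok
  [25] y  {0,3}  => 3  2->3 ok
  [26] x  {1,2}  => 1  3->1 ok
  [27] x  {1,2}  => 1  1->1 ok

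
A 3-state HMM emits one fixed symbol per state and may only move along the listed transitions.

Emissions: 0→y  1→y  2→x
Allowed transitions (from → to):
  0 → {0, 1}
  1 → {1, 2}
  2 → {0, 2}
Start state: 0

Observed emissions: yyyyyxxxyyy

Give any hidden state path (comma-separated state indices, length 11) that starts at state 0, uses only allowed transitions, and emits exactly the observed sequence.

  [0] y  {0,1}  => 0  start
  [1] y  {0,1}  => 0  0->0 ok
  [2] y  {0,1}  => 0  0->0 ok
  [3] y  {0,1}  => 1  0->1 ok
  [4] y  {0,1}  => 1  1->1 ok
  [5] x  {2}  => 2  1->2 ok
  [6] x  {2}  => 2  2->2 ok
  [7] x  {2}  => 2  2->2 ok
  [8] y  {0,1}  => 0  2->0 ok
  [9] y  {0,1}  => 0  0->0 ok
  [10] y  {0,1}  => 1  0->1 ok

0,0,0,1,1,2,2,2,0,0,1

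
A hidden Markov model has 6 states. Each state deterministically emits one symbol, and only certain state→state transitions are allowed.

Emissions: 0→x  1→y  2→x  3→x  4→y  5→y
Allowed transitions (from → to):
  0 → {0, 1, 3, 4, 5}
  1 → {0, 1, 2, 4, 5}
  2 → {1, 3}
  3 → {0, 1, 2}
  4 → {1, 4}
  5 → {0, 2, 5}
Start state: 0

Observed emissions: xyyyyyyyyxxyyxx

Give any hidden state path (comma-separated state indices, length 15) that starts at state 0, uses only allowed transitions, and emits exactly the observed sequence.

0,4,4,4,4,4,4,1,1,2,3,1,1,2,3

  [0] x  {0,2,3}  => 0  start
  [1] y  {1,4,5}  => 4  0->4 ok
  [2] y  {1,4,5}  => 4  4->4 ok
  [3] y  {1,4,5}  => 4  4->4 ok
  [4] y  {1,4,5}  => 4  4->4 ok
  [5] y  {1,4,5}  => 4  4->4 ok
  [6] y  {1,4,5}  => 4  4->4 ok
  [7] y  {1,4,5}  => 1  4->1 ok
  [8] y  {1,4,5}  => 1  1->1 ok
  [9] x  {0,2,3}  => 2  1->2 ok
  [10] x  {0,2,3}  => 3  2->3 ok
  [11] y  {1,4,5}  => 1  3->1 ok
  [12] y  {1,4,5}  => 1  1->1 ok
  [13] x  {0,2,3}  => 2  1->2 ok
  [14] x  {0,2,3}  => 3  2->3 ok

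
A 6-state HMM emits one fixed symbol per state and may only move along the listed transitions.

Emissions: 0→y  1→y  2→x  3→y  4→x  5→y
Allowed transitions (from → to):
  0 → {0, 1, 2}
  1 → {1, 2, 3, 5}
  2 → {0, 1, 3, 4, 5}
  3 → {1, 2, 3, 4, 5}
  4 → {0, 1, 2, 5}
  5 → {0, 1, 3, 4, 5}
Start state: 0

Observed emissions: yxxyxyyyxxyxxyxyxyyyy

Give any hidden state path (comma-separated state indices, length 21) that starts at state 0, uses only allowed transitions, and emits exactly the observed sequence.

0,2,4,1,2,5,5,3,4,2,3,2,4,0,2,3,2,0,1,5,5

  0: obs=y cand={0,1,3,5} pick 0 [start]
  1: obs=x cand={2,4} pick 2 [0->2 ok]
  2: obs=x cand={2,4} pick 4 [2->4 ok]
  3: obs=y cand={0,1,3,5} pick 1 [4->1 ok]
  4: obs=x cand={2,4} pick 2 [1->2 ok]
  5: obs=y cand={0,1,3,5} pick 5 [2->5 ok]
  6: obs=y cand={0,1,3,5} pick 5 [5->5 ok]
  7: obs=y cand={0,1,3,5} pick 3 [5->3 ok]
  8: obs=x cand={2,4} pick 4 [3->4 ok]
  9: obs=x cand={2,4} pick 2 [4->2 ok]
  10: obs=y cand={0,1,3,5} pick 3 [2->3 ok]
  11: obs=x cand={2,4} pick 2 [3->2 ok]
  12: obs=x cand={2,4} pick 4 [2->4 ok]
  13: obs=y cand={0,1,3,5} pick 0 [4->0 ok]
  14: obs=x cand={2,4} pick 2 [0->2 ok]
  15: obs=y cand={0,1,3,5} pick 3 [2->3 ok]
  16: obs=x cand={2,4} pick 2 [3->2 ok]
  17: obs=y cand={0,1,3,5} pick 0 [2->0 ok]
  18: obs=y cand={0,1,3,5} pick 1 [0->1 ok]
  19: obs=y cand={0,1,3,5} pick 5 [1->5 ok]
  20: obs=y cand={0,1,3,5} pick 5 [5->5 ok]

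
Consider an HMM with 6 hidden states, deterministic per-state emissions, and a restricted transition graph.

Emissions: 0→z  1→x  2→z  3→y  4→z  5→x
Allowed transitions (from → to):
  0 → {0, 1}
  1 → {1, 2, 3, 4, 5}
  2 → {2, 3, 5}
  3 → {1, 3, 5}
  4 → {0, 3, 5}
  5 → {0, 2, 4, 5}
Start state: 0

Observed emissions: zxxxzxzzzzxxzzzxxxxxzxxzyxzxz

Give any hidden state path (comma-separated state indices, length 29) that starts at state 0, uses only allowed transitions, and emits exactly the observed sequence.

0,1,5,5,2,5,0,0,0,0,1,5,0,0,0,1,1,5,5,5,0,1,5,2,3,5,2,5,0

  [0] z  {0,2,4}  => 0  start
  [1] x  {1,5}  => 1  0->1 ok
  [2] x  {1,5}  => 5  1->5 ok
  [3] x  {1,5}  => 5  5->5 ok
  [4] z  {0,2,4}  => 2  5->2 ok
  [5] x  {1,5}  => 5  2->5 ok
  [6] z  {0,2,4}  => 0  5->0 ok
  [7] z  {0,2,4}  => 0  0->0 ok
  [8] z  {0,2,4}  => 0  0->0 ok
  [9] z  {0,2,4}  => 0  0->0 ok
  [10] x  {1,5}  => 1  0->1 ok
  [11] x  {1,5}  => 5  1->5 ok
  [12] z  {0,2,4}  => 0  5->0 ok
  [13] z  {0,2,4}  => 0  0->0 ok
  [14] z  {0,2,4}  => 0  0->0 ok
  [15] x  {1,5}  => 1  0->1 ok
  [16] x  {1,5}  => 1  1->1 ok
  [17] x  {1,5}  => 5  1->5 ok
  [18] x  {1,5}  => 5  5->5 ok
  [19] x  {1,5}  => 5  5->5 ok
  [20] z  {0,2,4}  => 0  5->0 ok
  [21] x  {1,5}  => 1  0->1 ok
  [22] x  {1,5}  => 5  1->5 ok
  [23] z  {0,2,4}  => 2  5->2 ok
  [24] y  {3}  => 3  2->3 ok
  [25] x  {1,5}  => 5  3->5 ok
  [26] z  {0,2,4}  => 2  5->2 ok
  [27] x  {1,5}  => 5  2->5 ok
  [28] z  {0,2,4}  => 0  5->0 ok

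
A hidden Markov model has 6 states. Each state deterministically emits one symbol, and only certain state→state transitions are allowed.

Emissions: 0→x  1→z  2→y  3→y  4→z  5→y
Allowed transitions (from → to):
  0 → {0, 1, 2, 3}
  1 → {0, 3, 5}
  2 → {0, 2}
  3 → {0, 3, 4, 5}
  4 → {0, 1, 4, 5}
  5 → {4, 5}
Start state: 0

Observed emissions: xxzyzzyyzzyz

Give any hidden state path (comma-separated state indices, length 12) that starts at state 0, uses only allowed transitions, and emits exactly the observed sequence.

  0: obs=x cand={0} pick 0 [start]
  1: obs=x cand={0} pick 0 [0->0 ok]
  2: obs=z cand={1,4} pick 1 [0->1 ok]
  3: obs=y cand={2,3,5} pick 5 [1->5 ok]
  4: obs=z cand={1,4} pick 4 [5->4 ok]
  5: obs=z cand={1,4} pick 1 [4->1 ok]
  6: obs=y cand={2,3,5} pick 5 [1->5 ok]
  7: obs=y cand={2,3,5} pick 5 [5->5 ok]
  8: obs=z cand={1,4} pick 4 [5->4 ok]
  9: obs=z cand={1,4} pick 4 [4->4 ok]
  10: obs=y cand={2,3,5} pick 5 [4->5 ok]
  11: obs=z cand={1,4} pick 4 [5->4 ok]

0,0,1,5,4,1,5,5,4,4,5,4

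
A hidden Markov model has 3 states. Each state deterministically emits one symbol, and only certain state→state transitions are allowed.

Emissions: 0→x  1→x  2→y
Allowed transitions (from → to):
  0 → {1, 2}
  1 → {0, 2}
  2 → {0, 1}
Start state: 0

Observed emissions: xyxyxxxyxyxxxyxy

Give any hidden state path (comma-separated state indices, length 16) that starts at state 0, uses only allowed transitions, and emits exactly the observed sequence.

0,2,1,2,1,0,1,2,0,2,0,1,0,2,1,2

  t0 'x' -> {0,1}, take 0 (start)
  t1 'y' -> {2}, take 2 (0->2 ok)
  t2 'x' -> {0,1}, take 1 (2->1 ok)
  t3 'y' -> {2}, take 2 (1->2 ok)
  t4 'x' -> {0,1}, take 1 (2->1 ok)
  t5 'x' -> {0,1}, take 0 (1->0 ok)
  t6 'x' -> {0,1}, take 1 (0->1 ok)
  t7 'y' -> {2}, take 2 (1->2 ok)
  t8 'x' -> {0,1}, take 0 (2->0 ok)
  t9 'y' -> {2}, take 2 (0->2 ok)
  t10 'x' -> {0,1}, take 0 (2->0 ok)
  t11 'x' -> {0,1}, take 1 (0->1 ok)
  t12 'x' -> {0,1}, take 0 (1->0 ok)
  t13 'y' -> {2}, take 2 (0->2 ok)
  t14 'x' -> {0,1}, take 1 (2->1 ok)
  t15 'y' -> {2}, take 2 (1->2 ok)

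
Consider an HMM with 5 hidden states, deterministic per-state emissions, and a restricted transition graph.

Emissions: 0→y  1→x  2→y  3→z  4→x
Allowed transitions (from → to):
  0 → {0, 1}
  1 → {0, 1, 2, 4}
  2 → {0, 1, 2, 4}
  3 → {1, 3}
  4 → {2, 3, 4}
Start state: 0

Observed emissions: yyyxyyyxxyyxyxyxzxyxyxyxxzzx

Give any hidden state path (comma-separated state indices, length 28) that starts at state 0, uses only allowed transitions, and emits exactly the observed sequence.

  0: obs=y cand={0,2} pick 0 [start]
  1: obs=y cand={0,2} pick 0 [0->0 ok]
  2: obs=y cand={0,2} pick 0 [0->0 ok]
  3: obs=x cand={1,4} pick 1 [0->1 ok]
  4: obs=y cand={0,2} pick 2 [1->2 ok]
  5: obs=y cand={0,2} pick 2 [2->2 ok]
  6: obs=y cand={0,2} pick 2 [2->2 ok]
  7: obs=x cand={1,4} pick 1 [2->1 ok]
  8: obs=x cand={1,4} pick 4 [1->4 ok]
  9: obs=y cand={0,2} pick 2 [4->2 ok]
  10: obs=y cand={0,2} pick 2 [2->2 ok]
  11: obs=x cand={1,4} pick 1 [2->1 ok]
  12: obs=y cand={0,2} pick 0 [1->0 ok]
  13: obs=x cand={1,4} pick 1 [0->1 ok]
  14: obs=y cand={0,2} pick 2 [1->2 ok]
  15: obs=x cand={1,4} pick 4 [2->4 ok]
  16: obs=z cand={3} pick 3 [4->3 ok]
  17: obs=x cand={1,4} pick 1 [3->1 ok]
  18: obs=y cand={0,2} pick 0 [1->0 ok]
  19: obs=x cand={1,4} pick 1 [0->1 ok]
  20: obs=y cand={0,2} pick 2 [1->2 ok]
  21: obs=x cand={1,4} pick 1 [2->1 ok]
  22: obs=y cand={0,2} pick 0 [1->0 ok]
  23: obs=x cand={1,4} pick 1 [0->1 ok]
  24: obs=x cand={1,4} pick 4 [1->4 ok]
  25: obs=z cand={3} pick 3 [4->3 ok]
  26: obs=z cand={3} pick 3 [3->3 ok]
  27: obs=x cand={1,4} pick 1 [3->1 ok]

0,0,0,1,2,2,2,1,4,2,2,1,0,1,2,4,3,1,0,1,2,1,0,1,4,3,3,1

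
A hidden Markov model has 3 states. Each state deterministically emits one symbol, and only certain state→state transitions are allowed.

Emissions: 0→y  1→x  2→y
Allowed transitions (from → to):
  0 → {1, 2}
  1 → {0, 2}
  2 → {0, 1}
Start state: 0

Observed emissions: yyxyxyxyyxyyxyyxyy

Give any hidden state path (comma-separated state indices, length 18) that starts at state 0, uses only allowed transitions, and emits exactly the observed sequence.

  [0] y  {0,2}  => 0  start
  [1] y  {0,2}  => 2  0->2 ok
  [2] x  {1}  => 1  2->1 ok
  [3] y  {0,2}  => 0  1->0 ok
  [4] x  {1}  => 1  0->1 ok
  [5] y  {0,2}  => 2  1->2 ok
  [6] x  {1}  => 1  2->1 ok
  [7] y  {0,2}  => 0  1->0 ok
  [8] y  {0,2}  => 2  0->2 ok
  [9] x  {1}  => 1  2->1 ok
  [10] y  {0,2}  => 0  1->0 ok
  [11] y  {0,2}  => 2  0->2 ok
  [12] x  {1}  => 1  2->1 ok
  [13] y  {0,2}  => 0  1->0 ok
  [14] y  {0,2}  => 2  0->2 ok
  [15] x  {1}  => 1  2->1 ok
  [16] y  {0,2}  => 2  1->2 ok
  [17] y  {0,2}  => 0  2->0 ok

0,2,1,0,1,2,1,0,2,1,0,2,1,0,2,1,2,0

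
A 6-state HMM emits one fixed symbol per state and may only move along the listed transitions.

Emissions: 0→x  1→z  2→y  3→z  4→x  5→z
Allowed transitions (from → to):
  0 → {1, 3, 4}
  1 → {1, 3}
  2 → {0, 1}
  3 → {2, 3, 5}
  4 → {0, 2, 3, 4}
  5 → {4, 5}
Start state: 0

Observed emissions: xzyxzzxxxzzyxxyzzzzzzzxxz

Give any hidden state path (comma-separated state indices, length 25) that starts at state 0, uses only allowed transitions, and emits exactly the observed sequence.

  [0] x  {0,4}  => 0  start
  [1] z  {1,3,5}  => 3  0->3 ok
  [2] y  {2}  => 2  3->2 ok
  [3] x  {0,4}  => 0  2->0 ok
  [4] z  {1,3,5}  => 3  0->3 ok
  [5] z  {1,3,5}  => 5  3->5 ok
  [6] x  {0,4}  => 4  5->4 ok
  [7] x  {0,4}  => 4  4->4 ok
  [8] x  {0,4}  => 0  4->0 ok
  [9] z  {1,3,5}  => 1  0->1 ok
  [10] z  {1,3,5}  => 3  1->3 ok
  [11] y  {2}  => 2  3->2 ok
  [12] x  {0,4}  => 0  2->0 ok
  [13] x  {0,4}  => 4  0->4 ok
  [14] y  {2}  => 2  4->2 ok
  [15] z  {1,3,5}  => 1  2->1 ok
  [16] z  {1,3,5}  => 1  1->1 ok
  [17] z  {1,3,5}  => 1  1->1 ok
  [18] z  {1,3,5}  => 1  1->1 ok
  [19] z  {1,3,5}  => 3  1->3 ok
  [20] z  {1,3,5}  => 3  3->3 ok
  [21] z  {1,3,5}  => 5  3->5 ok
  [22] x  {0,4}  => 4  5->4 ok
  [23] x  {0,4}  => 0  4->0 ok
  [24] z  {1,3,5}  => 3  0->3 ok

0,3,2,0,3,5,4,4,0,1,3,2,0,4,2,1,1,1,1,3,3,5,4,0,3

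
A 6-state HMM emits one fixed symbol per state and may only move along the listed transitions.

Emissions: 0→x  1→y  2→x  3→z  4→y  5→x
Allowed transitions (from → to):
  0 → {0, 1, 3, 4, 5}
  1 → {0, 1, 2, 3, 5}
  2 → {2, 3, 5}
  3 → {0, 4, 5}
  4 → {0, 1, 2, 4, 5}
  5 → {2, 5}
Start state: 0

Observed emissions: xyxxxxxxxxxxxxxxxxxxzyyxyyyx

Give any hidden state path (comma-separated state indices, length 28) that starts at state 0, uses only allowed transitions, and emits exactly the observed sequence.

  0: obs=x cand={0,2,5} pick 0 [start]
  1: obs=y cand={1,4} pick 4 [0->4 ok]
  2: obs=x cand={0,2,5} pick 5 [4->5 ok]
  3: obs=x cand={0,2,5} pick 2 [5->2 ok]
  4: obs=x cand={0,2,5} pick 2 [2->2 ok]
  5: obs=x cand={0,2,5} pick 5 [2->5 ok]
  6: obs=x cand={0,2,5} pick 2 [5->2 ok]
  7: obs=x cand={0,2,5} pick 2 [2->2 ok]
  8: obs=x cand={0,2,5} pick 5 [2->5 ok]
  9: obs=x cand={0,2,5} pick 5 [5->5 ok]
  10: obs=x cand={0,2,5} pick 2 [5->2 ok]
  11: obs=x cand={0,2,5} pick 2 [2->2 ok]
  12: obs=x cand={0,2,5} pick 5 [2->5 ok]
  13: obs=x cand={0,2,5} pick 5 [5->5 ok]
  14: obs=x cand={0,2,5} pick 5 [5->5 ok]
  15: obs=x cand={0,2,5} pick 5 [5->5 ok]
  16: obs=x cand={0,2,5} pick 2 [5->2 ok]
  17: obs=x cand={0,2,5} pick 5 [2->5 ok]
  18: obs=x cand={0,2,5} pick 5 [5->5 ok]
  19: obs=x cand={0,2,5} pick 2 [5->2 ok]
  20: obs=z cand={3} pick 3 [2->3 ok]
  21: obs=y cand={1,4} pick 4 [3->4 ok]
  22: obs=y cand={1,4} pick 4 [4->4 ok]
  23: obs=x cand={0,2,5} pick 0 [4->0 ok]
  24: obs=y cand={1,4} pick 4 [0->4 ok]
  25: obs=y cand={1,4} pick 4 [4->4 ok]
  26: obs=y cand={1,4} pick 4 [4->4 ok]
  27: obs=x cand={0,2,5} pick 0 [4->0 ok]

0,4,5,2,2,5,2,2,5,5,2,2,5,5,5,5,2,5,5,2,3,4,4,0,4,4,4,0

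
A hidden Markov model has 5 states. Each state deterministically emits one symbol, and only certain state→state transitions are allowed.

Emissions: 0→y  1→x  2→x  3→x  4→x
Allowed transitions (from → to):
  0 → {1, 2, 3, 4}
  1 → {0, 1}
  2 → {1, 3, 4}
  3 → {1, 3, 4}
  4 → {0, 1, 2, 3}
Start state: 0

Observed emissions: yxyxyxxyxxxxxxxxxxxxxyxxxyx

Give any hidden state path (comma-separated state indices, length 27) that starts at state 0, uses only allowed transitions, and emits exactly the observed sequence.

0,1,0,1,0,4,1,0,4,2,4,3,4,2,4,1,1,1,1,1,1,0,2,3,1,0,2

  0: obs=y cand={0} pick 0 [start]
  1: obs=x cand={1,2,3,4} pick 1 [0->1 ok]
  2: obs=y cand={0} pick 0 [1->0 ok]
  3: obs=x cand={1,2,3,4} pick 1 [0->1 ok]
  4: obs=y cand={0} pick 0 [1->0 ok]
  5: obs=x cand={1,2,3,4} pick 4 [0->4 ok]
  6: obs=x cand={1,2,3,4} pick 1 [4->1 ok]
  7: obs=y cand={0} pick 0 [1->0 ok]
  8: obs=x cand={1,2,3,4} pick 4 [0->4 ok]
  9: obs=x cand={1,2,3,4} pick 2 [4->2 ok]
  10: obs=x cand={1,2,3,4} pick 4 [2->4 ok]
  11: obs=x cand={1,2,3,4} pick 3 [4->3 ok]
  12: obs=x cand={1,2,3,4} pick 4 [3->4 ok]
  13: obs=x cand={1,2,3,4} pick 2 [4->2 ok]
  14: obs=x cand={1,2,3,4} pick 4 [2->4 ok]
  15: obs=x cand={1,2,3,4} pick 1 [4->1 ok]
  16: obs=x cand={1,2,3,4} pick 1 [1->1 ok]
  17: obs=x cand={1,2,3,4} pick 1 [1->1 ok]
  18: obs=x cand={1,2,3,4} pick 1 [1->1 ok]
  19: obs=x cand={1,2,3,4} pick 1 [1->1 ok]
  20: obs=x cand={1,2,3,4} pick 1 [1->1 ok]
  21: obs=y cand={0} pick 0 [1->0 ok]
  22: obs=x cand={1,2,3,4} pick 2 [0->2 ok]
  23: obs=x cand={1,2,3,4} pick 3 [2->3 ok]
  24: obs=x cand={1,2,3,4} pick 1 [3->1 ok]
  25: obs=y cand={0} pick 0 [1->0 ok]
  26: obs=x cand={1,2,3,4} pick 2 [0->2 ok]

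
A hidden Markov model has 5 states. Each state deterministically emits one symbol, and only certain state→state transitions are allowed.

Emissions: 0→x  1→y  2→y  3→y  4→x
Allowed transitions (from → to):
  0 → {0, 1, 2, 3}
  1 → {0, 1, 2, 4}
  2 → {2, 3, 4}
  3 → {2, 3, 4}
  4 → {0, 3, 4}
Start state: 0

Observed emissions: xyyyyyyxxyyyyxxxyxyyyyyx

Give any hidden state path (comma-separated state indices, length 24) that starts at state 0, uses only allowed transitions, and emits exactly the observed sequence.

  0: obs=x cand={0,4} pick 0 [start]
  1: obs=y cand={1,2,3} pick 2 [0->2 ok]
  2: obs=y cand={1,2,3} pick 3 [2->3 ok]
  3: obs=y cand={1,2,3} pick 3 [3->3 ok]
  4: obs=y cand={1,2,3} pick 2 [3->2 ok]
  5: obs=y cand={1,2,3} pick 2 [2->2 ok]
  6: obs=y cand={1,2,3} pick 3 [2->3 ok]
  7: obs=x cand={0,4} pick 4 [3->4 ok]
  8: obs=x cand={0,4} pick 4 [4->4 ok]
  9: obs=y cand={1,2,3} pick 3 [4->3 ok]
  10: obs=y cand={1,2,3} pick 3 [3->3 ok]
  11: obs=y cand={1,2,3} pick 3 [3->3 ok]
  12: obs=y cand={1,2,3} pick 2 [3->2 ok]
  13: obs=x cand={0,4} pick 4 [2->4 ok]
  14: obs=x cand={0,4} pick 4 [4->4 ok]
  15: obs=x cand={0,4} pick 0 [4->0 ok]
  16: obs=y cand={1,2,3} pick 1 [0->1 ok]
  17: obs=x cand={0,4} pick 4 [1->4 ok]
  18: obs=y cand={1,2,3} pick 3 [4->3 ok]
  19: obs=y cand={1,2,3} pick 2 [3->2 ok]
  20: obs=y cand={1,2,3} pick 3 [2->3 ok]
  21: obs=y cand={1,2,3} pick 3 [3->3 ok]
  22: obs=y cand={1,2,3} pick 3 [3->3 ok]
  23: obs=x cand={0,4} pick 4 [3->4 ok]

0,2,3,3,2,2,3,4,4,3,3,3,2,4,4,0,1,4,3,2,3,3,3,4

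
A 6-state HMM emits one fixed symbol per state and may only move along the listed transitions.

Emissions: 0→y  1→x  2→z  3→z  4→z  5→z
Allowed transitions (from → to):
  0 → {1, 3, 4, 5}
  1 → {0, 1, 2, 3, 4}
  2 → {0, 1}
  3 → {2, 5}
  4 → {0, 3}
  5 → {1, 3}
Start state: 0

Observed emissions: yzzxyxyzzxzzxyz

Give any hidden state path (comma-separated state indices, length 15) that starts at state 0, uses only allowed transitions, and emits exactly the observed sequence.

  [0] y  {0}  => 0  start
  [1] z  {2,3,4,5}  => 3  0->3 ok
  [2] z  {2,3,4,5}  => 5  3->5 ok
  [3] x  {1}  => 1  5->1 ok
  [4] y  {0}  => 0  1->0 ok
  [5] x  {1}  => 1  0->1 ok
  [6] y  {0}  => 0  1->0 ok
  [7] z  {2,3,4,5}  => 3  0->3 ok
  [8] z  {2,3,4,5}  => 2  3->2 ok
  [9] x  {1}  => 1  2->1 ok
  [10] z  {2,3,4,5}  => 3  1->3 ok
  [11] z  {2,3,4,5}  => 2  3->2 ok
  [12] x  {1}  => 1  2->1 ok
  [13] y  {0}  => 0  1->0 ok
  [14] z  {2,3,4,5}  => 4  0->4 ok

0,3,5,1,0,1,0,3,2,1,3,2,1,0,4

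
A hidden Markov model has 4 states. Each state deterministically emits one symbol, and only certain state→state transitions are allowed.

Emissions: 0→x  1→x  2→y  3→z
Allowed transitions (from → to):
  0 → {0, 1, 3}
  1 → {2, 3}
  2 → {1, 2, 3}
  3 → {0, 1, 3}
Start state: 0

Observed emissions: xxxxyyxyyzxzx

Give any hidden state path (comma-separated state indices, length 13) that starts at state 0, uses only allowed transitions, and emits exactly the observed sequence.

0,0,0,1,2,2,1,2,2,3,1,3,1

  pos 0: x in {0,1}, choose 0; start
  pos 1: x in {0,1}, choose 0; 0->0 ok
  pos 2: x in {0,1}, choose 0; 0->0 ok
  pos 3: x in {0,1}, choose 1; 0->1 ok
  pos 4: y in {2}, choose 2; 1->2 ok
  pos 5: y in {2}, choose 2; 2->2 ok
  pos 6: x in {0,1}, choose 1; 2->1 ok
  pos 7: y in {2}, choose 2; 1->2 ok
  pos 8: y in {2}, choose 2; 2->2 ok
  pos 9: z in {3}, choose 3; 2->3 ok
  pos 10: x in {0,1}, choose 1; 3->1 ok
  pos 11: z in {3}, choose 3; 1->3 ok
  pos 12: x in {0,1}, choose 1; 3->1 ok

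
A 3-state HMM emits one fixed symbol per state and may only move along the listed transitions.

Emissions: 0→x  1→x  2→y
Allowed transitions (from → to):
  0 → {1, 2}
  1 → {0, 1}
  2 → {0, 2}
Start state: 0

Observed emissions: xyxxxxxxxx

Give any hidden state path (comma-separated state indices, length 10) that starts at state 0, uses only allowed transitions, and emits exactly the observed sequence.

0,2,0,1,1,1,0,1,1,0

  0: obs=x cand={0,1} pick 0 [start]
  1: obs=y cand={2} pick 2 [0->2 ok]
  2: obs=x cand={0,1} pick 0 [2->0 ok]
  3: obs=x cand={0,1} pick 1 [0->1 ok]
  4: obs=x cand={0,1} pick 1 [1->1 ok]
  5: obs=x cand={0,1} pick 1 [1->1 ok]
  6: obs=x cand={0,1} pick 0 [1->0 ok]
  7: obs=x cand={0,1} pick 1 [0->1 ok]
  8: obs=x cand={0,1} pick 1 [1->1 ok]
  9: obs=x cand={0,1} pick 0 [1->0 ok]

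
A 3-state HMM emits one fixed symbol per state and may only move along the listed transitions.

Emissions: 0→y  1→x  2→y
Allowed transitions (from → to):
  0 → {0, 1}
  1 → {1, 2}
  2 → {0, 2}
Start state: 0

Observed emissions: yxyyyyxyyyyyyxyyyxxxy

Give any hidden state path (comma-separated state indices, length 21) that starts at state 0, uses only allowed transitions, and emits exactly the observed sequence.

0,1,2,2,2,0,1,2,2,2,2,2,0,1,2,0,0,1,1,1,2

  [0] y  {0,2}  => 0  start
  [1] x  {1}  => 1  0->1 ok
  [2] y  {0,2}  => 2  1->2 ok
  [3] y  {0,2}  => 2  2->2 ok
  [4] y  {0,2}  => 2  2->2 ok
  [5] y  {0,2}  => 0  2->0 ok
  [6] x  {1}  => 1  0->1 ok
  [7] y  {0,2}  => 2  1->2 ok
  [8] y  {0,2}  => 2  2->2 ok
  [9] y  {0,2}  => 2  2->2 ok
  [10] y  {0,2}  => 2  2->2 ok
  [11] y  {0,2}  => 2  2->2 ok
  [12] y  {0,2}  => 0  2->0 ok
  [13] x  {1}  => 1  0->1 ok
  [14] y  {0,2}  => 2  1->2 ok
  [15] y  {0,2}  => 0  2->0 ok
  [16] y  {0,2}  => 0  0->0 ok
  [17] x  {1}  => 1  0->1 ok
  [18] x  {1}  => 1  1->1 ok
  [19] x  {1}  => 1  1->1 ok
  [20] y  {0,2}  => 2  1->2 ok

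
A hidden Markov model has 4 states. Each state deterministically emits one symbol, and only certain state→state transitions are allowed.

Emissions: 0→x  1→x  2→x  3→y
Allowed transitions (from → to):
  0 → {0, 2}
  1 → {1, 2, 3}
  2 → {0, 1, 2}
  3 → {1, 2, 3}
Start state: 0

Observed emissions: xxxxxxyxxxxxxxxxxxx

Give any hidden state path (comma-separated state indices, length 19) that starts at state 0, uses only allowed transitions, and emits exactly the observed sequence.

0,0,0,2,1,1,3,1,2,2,0,2,2,2,0,2,0,2,1

  t0 'x' -> {0,1,2}, take 0 (start)
  t1 'x' -> {0,1,2}, take 0 (0->0 ok)
  t2 'x' -> {0,1,2}, take 0 (0->0 ok)
  t3 'x' -> {0,1,2}, take 2 (0->2 ok)
  t4 'x' -> {0,1,2}, take 1 (2->1 ok)
  t5 'x' -> {0,1,2}, take 1 (1->1 ok)
  t6 'y' -> {3}, take 3 (1->3 ok)
  t7 'x' -> {0,1,2}, take 1 (3->1 ok)
  t8 'x' -> {0,1,2}, take 2 (1->2 ok)
  t9 'x' -> {0,1,2}, take 2 (2->2 ok)
  t10 'x' -> {0,1,2}, take 0 (2->0 ok)
  t11 'x' -> {0,1,2}, take 2 (0->2 ok)
  t12 'x' -> {0,1,2}, take 2 (2->2 ok)
  t13 'x' -> {0,1,2}, take 2 (2->2 ok)
  t14 'x' -> {0,1,2}, take 0 (2->0 ok)
  t15 'x' -> {0,1,2}, take 2 (0->2 ok)
  t16 'x' -> {0,1,2}, take 0 (2->0 ok)
  t17 'x' -> {0,1,2}, take 2 (0->2 ok)
  t18 'x' -> {0,1,2}, take 1 (2->1 ok)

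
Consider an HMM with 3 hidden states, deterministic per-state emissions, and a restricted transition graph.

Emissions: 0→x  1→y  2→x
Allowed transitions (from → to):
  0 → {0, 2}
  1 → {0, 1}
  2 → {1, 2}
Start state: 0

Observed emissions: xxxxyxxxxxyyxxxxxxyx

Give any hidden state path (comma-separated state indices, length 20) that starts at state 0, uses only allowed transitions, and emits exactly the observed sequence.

  0: obs=x cand={0,2} pick 0 [start]
  1: obs=x cand={0,2} pick 0 [0->0 ok]
  2: obs=x cand={0,2} pick 0 [0->0 ok]
  3: obs=x cand={0,2} pick 2 [0->2 ok]
  4: obs=y cand={1} pick 1 [2->1 ok]
  5: obs=x cand={0,2} pick 0 [1->0 ok]
  6: obs=x cand={0,2} pick 2 [0->2 ok]
  7: obs=x cand={0,2} pick 2 [2->2 ok]
  8: obs=x cand={0,2} pick 2 [2->2 ok]
  9: obs=x cand={0,2} pick 2 [2->2 ok]
  10: obs=y cand={1} pick 1 [2->1 ok]
  11: obs=y cand={1} pick 1 [1->1 ok]
  12: obs=x cand={0,2} pick 0 [1->0 ok]
  13: obs=x cand={0,2} pick 0 [0->0 ok]
  14: obs=x cand={0,2} pick 2 [0->2 ok]
  15: obs=x cand={0,2} pick 2 [2->2 ok]
  16: obs=x cand={0,2} pick 2 [2->2 ok]
  17: obs=x cand={0,2} pick 2 [2->2 ok]
  18: obs=y cand={1} pick 1 [2->1 ok]
  19: obs=x cand={0,2} pick 0 [1->0 ok]

0,0,0,2,1,0,2,2,2,2,1,1,0,0,2,2,2,2,1,0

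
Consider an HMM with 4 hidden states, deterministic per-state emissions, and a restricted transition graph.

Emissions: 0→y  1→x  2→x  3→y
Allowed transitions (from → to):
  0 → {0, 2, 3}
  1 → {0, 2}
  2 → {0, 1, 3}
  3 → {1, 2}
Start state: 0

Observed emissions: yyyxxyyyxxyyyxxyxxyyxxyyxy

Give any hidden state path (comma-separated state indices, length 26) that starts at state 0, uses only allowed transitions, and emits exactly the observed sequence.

  [0] y  {0,3}  => 0  start
  [1] y  {0,3}  => 0  0->0 ok
  [2] y  {0,3}  => 3  0->3 ok
  [3] x  {1,2}  => 2  3->2 ok
  [4] x  {1,2}  => 1  2->1 ok
  [5] y  {0,3}  => 0  1->0 ok
  [6] y  {0,3}  => 0  0->0 ok
  [7] y  {0,3}  => 3  0->3 ok
  [8] x  {1,2}  => 1  3->1 ok
  [9] x  {1,2}  => 2  1->2 ok
  [10] y  {0,3}  => 0  2->0 ok
  [11] y  {0,3}  => 0  0->0 ok
  [12] y  {0,3}  => 3  0->3 ok
  [13] x  {1,2}  => 1  3->1 ok
  [14] x  {1,2}  => 2  1->2 ok
  [15] y  {0,3}  => 0  2->0 ok
  [16] x  {1,2}  => 2  0->2 ok
  [17] x  {1,2}  => 1  2->1 ok
  [18] y  {0,3}  => 0  1->0 ok
  [19] y  {0,3}  => 0  0->0 ok
  [20] x  {1,2}  => 2  0->2 ok
  [21] x  {1,2}  => 1  2->1 ok
  [22] y  {0,3}  => 0  1->0 ok
  [23] y  {0,3}  => 3  0->3 ok
  [24] x  {1,2}  => 1  3->1 ok
  [25] y  {0,3}  => 0  1->0 ok

0,0,3,2,1,0,0,3,1,2,0,0,3,1,2,0,2,1,0,0,2,1,0,3,1,0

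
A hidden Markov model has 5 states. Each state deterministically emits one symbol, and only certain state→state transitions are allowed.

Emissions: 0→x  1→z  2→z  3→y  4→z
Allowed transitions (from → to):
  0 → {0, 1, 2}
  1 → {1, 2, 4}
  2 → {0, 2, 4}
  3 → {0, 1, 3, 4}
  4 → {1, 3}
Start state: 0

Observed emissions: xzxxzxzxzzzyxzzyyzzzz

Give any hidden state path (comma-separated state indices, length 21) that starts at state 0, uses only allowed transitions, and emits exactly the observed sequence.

0,2,0,0,2,0,2,0,1,1,4,3,0,1,4,3,3,1,1,2,2

  [0] x  {0}  => 0  start
  [1] z  {1,2,4}  => 2  0->2 ok
  [2] x  {0}  => 0  2->0 ok
  [3] x  {0}  => 0  0->0 ok
  [4] z  {1,2,4}  => 2  0->2 ok
  [5] x  {0}  => 0  2->0 ok
  [6] z  {1,2,4}  => 2  0->2 ok
  [7] x  {0}  => 0  2->0 ok
  [8] z  {1,2,4}  => 1  0->1 ok
  [9] z  {1,2,4}  => 1  1->1 ok
  [10] z  {1,2,4}  => 4  1->4 ok
  [11] y  {3}  => 3  4->3 ok
  [12] x  {0}  => 0  3->0 ok
  [13] z  {1,2,4}  => 1  0->1 ok
  [14] z  {1,2,4}  => 4  1->4 ok
  [15] y  {3}  => 3  4->3 ok
  [16] y  {3}  => 3  3->3 ok
  [17] z  {1,2,4}  => 1  3->1 ok
  [18] z  {1,2,4}  => 1  1->1 ok
  [19] z  {1,2,4}  => 2  1->2 ok
  [20] z  {1,2,4}  => 2  2->2 ok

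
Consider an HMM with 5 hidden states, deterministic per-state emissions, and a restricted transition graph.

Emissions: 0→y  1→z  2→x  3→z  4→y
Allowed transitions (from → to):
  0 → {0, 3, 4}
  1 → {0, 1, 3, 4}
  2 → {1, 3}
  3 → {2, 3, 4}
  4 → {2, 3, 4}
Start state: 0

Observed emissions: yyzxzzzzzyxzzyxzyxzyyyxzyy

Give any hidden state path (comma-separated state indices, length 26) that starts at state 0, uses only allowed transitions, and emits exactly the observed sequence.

0,4,3,2,1,1,3,3,3,4,2,1,1,4,2,1,4,2,1,0,4,4,2,1,4,4

  [0] y  {0,4}  => 0  start
  [1] y  {0,4}  => 4  0->4 ok
  [2] z  {1,3}  => 3  4->3 ok
  [3] x  {2}  => 2  3->2 ok
  [4] z  {1,3}  => 1  2->1 ok
  [5] z  {1,3}  => 1  1->1 ok
  [6] z  {1,3}  => 3  1->3 ok
  [7] z  {1,3}  => 3  3->3 ok
  [8] z  {1,3}  => 3  3->3 ok
  [9] y  {0,4}  => 4  3->4 ok
  [10] x  {2}  => 2  4->2 ok
  [11] z  {1,3}  => 1  2->1 ok
  [12] z  {1,3}  => 1  1->1 ok
  [13] y  {0,4}  => 4  1->4 ok
  [14] x  {2}  => 2  4->2 ok
  [15] z  {1,3}  => 1  2->1 ok
  [16] y  {0,4}  => 4  1->4 ok
  [17] x  {2}  => 2  4->2 ok
  [18] z  {1,3}  => 1  2->1 ok
  [19] y  {0,4}  => 0  1->0 ok
  [20] y  {0,4}  => 4  0->4 ok
  [21] y  {0,4}  => 4  4->4 ok
  [22] x  {2}  => 2  4->2 ok
  [23] z  {1,3}  => 1  2->1 ok
  [24] y  {0,4}  => 4  1->4 ok
  [25] y  {0,4}  => 4  4->4 ok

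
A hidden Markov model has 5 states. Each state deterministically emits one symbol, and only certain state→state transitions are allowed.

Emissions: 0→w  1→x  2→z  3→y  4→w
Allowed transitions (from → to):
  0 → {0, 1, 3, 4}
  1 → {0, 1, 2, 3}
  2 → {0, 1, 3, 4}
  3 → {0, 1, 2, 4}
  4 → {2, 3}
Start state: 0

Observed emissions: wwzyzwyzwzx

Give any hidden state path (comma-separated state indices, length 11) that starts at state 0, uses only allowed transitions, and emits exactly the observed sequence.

0,4,2,3,2,4,3,2,4,2,1

  t0 'w' -> {0,4}, take 0 (start)
  t1 'w' -> {0,4}, take 4 (0->4 ok)
  t2 'z' -> {2}, take 2 (4->2 ok)
  t3 'y' -> {3}, take 3 (2->3 ok)
  t4 'z' -> {2}, take 2 (3->2 ok)
  t5 'w' -> {0,4}, take 4 (2->4 ok)
  t6 'y' -> {3}, take 3 (4->3 ok)
  t7 'z' -> {2}, take 2 (3->2 ok)
  t8 'w' -> {0,4}, take 4 (2->4 ok)
  t9 'z' -> {2}, take 2 (4->2 ok)
  t10 'x' -> {1}, take 1 (2->1 ok)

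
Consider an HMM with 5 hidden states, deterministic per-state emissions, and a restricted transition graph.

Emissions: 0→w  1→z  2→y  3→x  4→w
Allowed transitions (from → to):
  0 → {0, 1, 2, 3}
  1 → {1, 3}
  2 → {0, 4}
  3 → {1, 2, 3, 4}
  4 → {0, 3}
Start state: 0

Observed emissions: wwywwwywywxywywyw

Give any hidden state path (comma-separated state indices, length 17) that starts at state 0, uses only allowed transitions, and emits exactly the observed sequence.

  pos 0: w in {0,4}, choose 0; start
  pos 1: w in {0,4}, choose 0; 0->0 ok
  pos 2: y in {2}, choose 2; 0->2 ok
  pos 3: w in {0,4}, choose 0; 2->0 ok
  pos 4: w in {0,4}, choose 0; 0->0 ok
  pos 5: w in {0,4}, choose 0; 0->0 ok
  pos 6: y in {2}, choose 2; 0->2 ok
  pos 7: w in {0,4}, choose 0; 2->0 ok
  pos 8: y in {2}, choose 2; 0->2 ok
  pos 9: w in {0,4}, choose 4; 2->4 ok
  pos 10: x in {3}, choose 3; 4->3 ok
  pos 11: y in {2}, choose 2; 3->2 ok
  pos 12: w in {0,4}, choose 0; 2->0 ok
  pos 13: y in {2}, choose 2; 0->2 ok
  pos 14: w in {0,4}, choose 0; 2->0 ok
  pos 15: y in {2}, choose 2; 0->2 ok
  pos 16: w in {0,4}, choose 4; 2->4 ok

0,0,2,0,0,0,2,0,2,4,3,2,0,2,0,2,4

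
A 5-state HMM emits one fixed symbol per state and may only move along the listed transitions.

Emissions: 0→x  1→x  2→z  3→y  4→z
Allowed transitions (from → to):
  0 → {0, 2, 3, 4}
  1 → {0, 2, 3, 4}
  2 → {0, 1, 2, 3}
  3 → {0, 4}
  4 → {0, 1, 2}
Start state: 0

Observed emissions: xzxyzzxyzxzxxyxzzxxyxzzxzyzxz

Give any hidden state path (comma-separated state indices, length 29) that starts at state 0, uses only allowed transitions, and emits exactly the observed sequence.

  0: obs=x cand={0,1} pick 0 [start]
  1: obs=z cand={2,4} pick 4 [0->4 ok]
  2: obs=x cand={0,1} pick 0 [4->0 ok]
  3: obs=y cand={3} pick 3 [0->3 ok]
  4: obs=z cand={2,4} pick 4 [3->4 ok]
  5: obs=z cand={2,4} pick 2 [4->2 ok]
  6: obs=x cand={0,1} pick 0 [2->0 ok]
  7: obs=y cand={3} pick 3 [0->3 ok]
  8: obs=z cand={2,4} pick 4 [3->4 ok]
  9: obs=x cand={0,1} pick 0 [4->0 ok]
  10: obs=z cand={2,4} pick 2 [0->2 ok]
  11: obs=x cand={0,1} pick 1 [2->1 ok]
  12: obs=x cand={0,1} pick 0 [1->0 ok]
  13: obs=y cand={3} pick 3 [0->3 ok]
  14: obs=x cand={0,1} pick 0 [3->0 ok]
  15: obs=z cand={2,4} pick 2 [0->2 ok]
  16: obs=z cand={2,4} pick 2 [2->2 ok]
  17: obs=x cand={0,1} pick 1 [2->1 ok]
  18: obs=x cand={0,1} pick 0 [1->0 ok]
  19: obs=y cand={3} pick 3 [0->3 ok]
  20: obs=x cand={0,1} pick 0 [3->0 ok]
  21: obs=z cand={2,4} pick 2 [0->2 ok]
  22: obs=z cand={2,4} pick 2 [2->2 ok]
  23: obs=x cand={0,1} pick 1 [2->1 ok]
  24: obs=z cand={2,4} pick 2 [1->2 ok]
  25: obs=y cand={3} pick 3 [2->3 ok]
  26: obs=z cand={2,4} pick 4 [3->4 ok]
  27: obs=x cand={0,1} pick 0 [4->0 ok]
  28: obs=z cand={2,4} pick 2 [0->2 ok]

0,4,0,3,4,2,0,3,4,0,2,1,0,3,0,2,2,1,0,3,0,2,2,1,2,3,4,0,2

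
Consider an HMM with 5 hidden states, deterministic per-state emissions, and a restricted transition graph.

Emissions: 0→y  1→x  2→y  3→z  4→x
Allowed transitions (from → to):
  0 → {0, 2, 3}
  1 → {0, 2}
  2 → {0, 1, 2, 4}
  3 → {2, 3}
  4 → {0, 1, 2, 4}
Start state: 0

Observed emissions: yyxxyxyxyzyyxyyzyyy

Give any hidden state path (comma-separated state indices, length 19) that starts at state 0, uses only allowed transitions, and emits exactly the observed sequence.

0,2,4,1,2,1,2,1,0,3,2,2,1,0,0,3,2,2,0

  0: obs=y cand={0,2} pick 0 [start]
  1: obs=y cand={0,2} pick 2 [0->2 ok]
  2: obs=x cand={1,4} pick 4 [2->4 ok]
  3: obs=x cand={1,4} pick 1 [4->1 ok]
  4: obs=y cand={0,2} pick 2 [1->2 ok]
  5: obs=x cand={1,4} pick 1 [2->1 ok]
  6: obs=y cand={0,2} pick 2 [1->2 ok]
  7: obs=x cand={1,4} pick 1 [2->1 ok]
  8: obs=y cand={0,2} pick 0 [1->0 ok]
  9: obs=z cand={3} pick 3 [0->3 ok]
  10: obs=y cand={0,2} pick 2 [3->2 ok]
  11: obs=y cand={0,2} pick 2 [2->2 ok]
  12: obs=x cand={1,4} pick 1 [2->1 ok]
  13: obs=y cand={0,2} pick 0 [1->0 ok]
  14: obs=y cand={0,2} pick 0 [0->0 ok]
  15: obs=z cand={3} pick 3 [0->3 ok]
  16: obs=y cand={0,2} pick 2 [3->2 ok]
  17: obs=y cand={0,2} pick 2 [2->2 ok]
  18: obs=y cand={0,2} pick 0 [2->0 ok]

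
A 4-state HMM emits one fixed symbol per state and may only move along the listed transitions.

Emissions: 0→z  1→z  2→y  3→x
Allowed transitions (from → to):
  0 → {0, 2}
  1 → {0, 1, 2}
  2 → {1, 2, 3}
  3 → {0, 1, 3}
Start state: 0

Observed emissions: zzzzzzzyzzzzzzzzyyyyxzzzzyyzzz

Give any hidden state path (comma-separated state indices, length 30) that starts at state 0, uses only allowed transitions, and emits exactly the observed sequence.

0,0,0,0,0,0,0,2,1,1,1,1,1,0,0,0,2,2,2,2,3,1,1,0,0,2,2,1,1,1

  pos 0: z in {0,1}, choose 0; start
  pos 1: z in {0,1}, choose 0; 0->0 ok
  pos 2: z in {0,1}, choose 0; 0->0 ok
  pos 3: z in {0,1}, choose 0; 0->0 ok
  pos 4: z in {0,1}, choose 0; 0->0 ok
  pos 5: z in {0,1}, choose 0; 0->0 ok
  pos 6: z in {0,1}, choose 0; 0->0 ok
  pos 7: y in {2}, choose 2; 0->2 ok
  pos 8: z in {0,1}, choose 1; 2->1 ok
  pos 9: z in {0,1}, choose 1; 1->1 ok
  pos 10: z in {0,1}, choose 1; 1->1 ok
  pos 11: z in {0,1}, choose 1; 1->1 ok
  pos 12: z in {0,1}, choose 1; 1->1 ok
  pos 13: z in {0,1}, choose 0; 1->0 ok
  pos 14: z in {0,1}, choose 0; 0->0 ok
  pos 15: z in {0,1}, choose 0; 0->0 ok
  pos 16: y in {2}, choose 2; 0->2 ok
  pos 17: y in {2}, choose 2; 2->2 ok
  pos 18: y in {2}, choose 2; 2->2 ok
  pos 19: y in {2}, choose 2; 2->2 ok
  pos 20: x in {3}, choose 3; 2->3 ok
  pos 21: z in {0,1}, choose 1; 3->1 ok
  pos 22: z in {0,1}, choose 1; 1->1 ok
  pos 23: z in {0,1}, choose 0; 1->0 ok
  pos 24: z in {0,1}, choose 0; 0->0 ok
  pos 25: y in {2}, choose 2; 0->2 ok
  pos 26: y in {2}, choose 2; 2->2 ok
  pos 27: z in {0,1}, choose 1; 2->1 ok
  pos 28: z in {0,1}, choose 1; 1->1 ok
  pos 29: z in {0,1}, choose 1; 1->1 ok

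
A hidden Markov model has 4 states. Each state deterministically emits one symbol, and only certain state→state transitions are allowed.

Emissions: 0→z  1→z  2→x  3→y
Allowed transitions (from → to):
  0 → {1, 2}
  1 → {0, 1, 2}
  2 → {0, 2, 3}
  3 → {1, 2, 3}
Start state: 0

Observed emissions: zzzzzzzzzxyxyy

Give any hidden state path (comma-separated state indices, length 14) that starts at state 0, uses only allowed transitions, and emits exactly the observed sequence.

  0: obs=z cand={0,1} pick 0 [start]
  1: obs=z cand={0,1} pick 1 [0->1 ok]
  2: obs=z cand={0,1} pick 0 [1->0 ok]
  3: obs=z cand={0,1} pick 1 [0->1 ok]
  4: obs=z cand={0,1} pick 0 [1->0 ok]
  5: obs=z cand={0,1} pick 1 [0->1 ok]
  6: obs=z cand={0,1} pick 1 [1->1 ok]
  7: obs=z cand={0,1} pick 1 [1->1 ok]
  8: obs=z cand={0,1} pick 0 [1->0 ok]
  9: obs=x cand={2} pick 2 [0->2 ok]
  10: obs=y cand={3} pick 3 [2->3 ok]
  11: obs=x cand={2} pick 2 [3->2 ok]
  12: obs=y cand={3} pick 3 [2->3 ok]
  13: obs=y cand={3} pick 3 [3->3 ok]

0,1,0,1,0,1,1,1,0,2,3,2,3,3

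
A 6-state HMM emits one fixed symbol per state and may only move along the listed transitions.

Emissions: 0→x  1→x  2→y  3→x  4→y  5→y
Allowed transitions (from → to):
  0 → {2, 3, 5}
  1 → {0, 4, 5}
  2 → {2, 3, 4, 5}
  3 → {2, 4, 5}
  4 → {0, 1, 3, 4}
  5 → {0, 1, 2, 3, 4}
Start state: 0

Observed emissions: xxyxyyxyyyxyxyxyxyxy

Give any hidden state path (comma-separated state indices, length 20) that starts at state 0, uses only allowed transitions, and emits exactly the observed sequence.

  t0 'x' -> {0,1,3}, take 0 (start)
  t1 'x' -> {0,1,3}, take 3 (0->3 ok)
  t2 'y' -> {2,4,5}, take 4 (3->4 ok)
  t3 'x' -> {0,1,3}, take 0 (4->0 ok)
  t4 'y' -> {2,4,5}, take 2 (0->2 ok)
  t5 'y' -> {2,4,5}, take 4 (2->4 ok)
  t6 'x' -> {0,1,3}, take 3 (4->3 ok)
  t7 'y' -> {2,4,5}, take 2 (3->2 ok)
  t8 'y' -> {2,4,5}, take 2 (2->2 ok)
  t9 'y' -> {2,4,5}, take 5 (2->5 ok)
  t10 'x' -> {0,1,3}, take 0 (5->0 ok)
  t11 'y' -> {2,4,5}, take 5 (0->5 ok)
  t12 'x' -> {0,1,3}, take 3 (5->3 ok)
  t13 'y' -> {2,4,5}, take 5 (3->5 ok)
  t14 'x' -> {0,1,3}, take 3 (5->3 ok)
  t15 'y' -> {2,4,5}, take 2 (3->2 ok)
  t16 'x' -> {0,1,3}, take 3 (2->3 ok)
  t17 'y' -> {2,4,5}, take 5 (3->5 ok)
  t18 'x' -> {0,1,3}, take 3 (5->3 ok)
  t19 'y' -> {2,4,5}, take 5 (3->5 ok)

0,3,4,0,2,4,3,2,2,5,0,5,3,5,3,2,3,5,3,5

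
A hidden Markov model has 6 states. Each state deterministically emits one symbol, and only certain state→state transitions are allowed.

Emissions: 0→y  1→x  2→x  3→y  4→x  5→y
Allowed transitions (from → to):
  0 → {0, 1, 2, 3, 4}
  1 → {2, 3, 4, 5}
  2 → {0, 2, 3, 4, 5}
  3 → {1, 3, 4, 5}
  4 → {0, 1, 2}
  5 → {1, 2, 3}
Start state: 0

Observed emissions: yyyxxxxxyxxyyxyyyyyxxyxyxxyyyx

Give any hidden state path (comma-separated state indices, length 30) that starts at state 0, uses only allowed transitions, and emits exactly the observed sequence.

0,3,5,2,4,1,4,2,0,1,4,0,0,2,0,3,3,5,3,4,1,3,1,3,1,2,5,3,3,4

  0: obs=y cand={0,3,5} pick 0 [start]
  1: obs=y cand={0,3,5} pick 3 [0->3 ok]
  2: obs=y cand={0,3,5} pick 5 [3->5 ok]
  3: obs=x cand={1,2,4} pick 2 [5->2 ok]
  4: obs=x cand={1,2,4} pick 4 [2->4 ok]
  5: obs=x cand={1,2,4} pick 1 [4->1 ok]
  6: obs=x cand={1,2,4} pick 4 [1->4 ok]
  7: obs=x cand={1,2,4} pick 2 [4->2 ok]
  8: obs=y cand={0,3,5} pick 0 [2->0 ok]
  9: obs=x cand={1,2,4} pick 1 [0->1 ok]
  10: obs=x cand={1,2,4} pick 4 [1->4 ok]
  11: obs=y cand={0,3,5} pick 0 [4->0 ok]
  12: obs=y cand={0,3,5} pick 0 [0->0 ok]
  13: obs=x cand={1,2,4} pick 2 [0->2 ok]
  14: obs=y cand={0,3,5} pick 0 [2->0 ok]
  15: obs=y cand={0,3,5} pick 3 [0->3 ok]
  16: obs=y cand={0,3,5} pick 3 [3->3 ok]
  17: obs=y cand={0,3,5} pick 5 [3->5 ok]
  18: obs=y cand={0,3,5} pick 3 [5->3 ok]
  19: obs=x cand={1,2,4} pick 4 [3->4 ok]
  20: obs=x cand={1,2,4} pick 1 [4->1 ok]
  21: obs=y cand={0,3,5} pick 3 [1->3 ok]
  22: obs=x cand={1,2,4} pick 1 [3->1 ok]
  23: obs=y cand={0,3,5} pick 3 [1->3 ok]
  24: obs=x cand={1,2,4} pick 1 [3->1 ok]
  25: obs=x cand={1,2,4} pick 2 [1->2 ok]
  26: obs=y cand={0,3,5} pick 5 [2->5 ok]
  27: obs=y cand={0,3,5} pick 3 [5->3 ok]
  28: obs=y cand={0,3,5} pick 3 [3->3 ok]
  29: obs=x cand={1,2,4} pick 4 [3->4 ok]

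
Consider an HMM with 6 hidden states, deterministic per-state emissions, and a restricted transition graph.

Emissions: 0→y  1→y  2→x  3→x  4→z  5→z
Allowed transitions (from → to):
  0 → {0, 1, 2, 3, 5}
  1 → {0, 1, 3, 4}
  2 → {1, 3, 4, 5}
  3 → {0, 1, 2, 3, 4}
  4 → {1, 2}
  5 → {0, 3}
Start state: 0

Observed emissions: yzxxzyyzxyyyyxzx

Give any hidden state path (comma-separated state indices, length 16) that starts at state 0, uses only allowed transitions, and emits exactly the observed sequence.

0,5,3,3,4,1,0,5,3,1,1,1,1,3,4,2

  t0 'y' -> {0,1}, take 0 (start)
  t1 'z' -> {4,5}, take 5 (0->5 ok)
  t2 'x' -> {2,3}, take 3 (5->3 ok)
  t3 'x' -> {2,3}, take 3 (3->3 ok)
  t4 'z' -> {4,5}, take 4 (3->4 ok)
  t5 'y' -> {0,1}, take 1 (4->1 ok)
  t6 'y' -> {0,1}, take 0 (1->0 ok)
  t7 'z' -> {4,5}, take 5 (0->5 ok)
  t8 'x' -> {2,3}, take 3 (5->3 ok)
  t9 'y' -> {0,1}, take 1 (3->1 ok)
  t10 'y' -> {0,1}, take 1 (1->1 ok)
  t11 'y' -> {0,1}, take 1 (1->1 ok)
  t12 'y' -> {0,1}, take 1 (1->1 ok)
  t13 'x' -> {2,3}, take 3 (1->3 ok)
  t14 'z' -> {4,5}, take 4 (3->4 ok)
  t15 'x' -> {2,3}, take 2 (4->2 ok)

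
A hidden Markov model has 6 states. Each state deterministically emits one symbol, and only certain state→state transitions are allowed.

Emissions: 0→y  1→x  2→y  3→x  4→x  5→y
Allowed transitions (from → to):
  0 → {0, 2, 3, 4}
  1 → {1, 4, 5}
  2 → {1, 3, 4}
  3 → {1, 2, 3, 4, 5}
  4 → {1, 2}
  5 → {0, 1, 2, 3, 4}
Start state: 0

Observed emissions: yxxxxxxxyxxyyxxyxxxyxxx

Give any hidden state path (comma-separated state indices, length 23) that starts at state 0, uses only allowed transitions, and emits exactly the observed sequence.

0,4,1,4,1,4,1,4,2,1,1,5,2,3,3,2,3,3,3,2,3,3,4

  0: obs=y cand={0,2,5} pick 0 [start]
  1: obs=x cand={1,3,4} pick 4 [0->4 ok]
  2: obs=x cand={1,3,4} pick 1 [4->1 ok]
  3: obs=x cand={1,3,4} pick 4 [1->4 ok]
  4: obs=x cand={1,3,4} pick 1 [4->1 ok]
  5: obs=x cand={1,3,4} pick 4 [1->4 ok]
  6: obs=x cand={1,3,4} pick 1 [4->1 ok]
  7: obs=x cand={1,3,4} pick 4 [1->4 ok]
  8: obs=y cand={0,2,5} pick 2 [4->2 ok]
  9: obs=x cand={1,3,4} pick 1 [2->1 ok]
  10: obs=x cand={1,3,4} pick 1 [1->1 ok]
  11: obs=y cand={0,2,5} pick 5 [1->5 ok]
  12: obs=y cand={0,2,5} pick 2 [5->2 ok]
  13: obs=x cand={1,3,4} pick 3 [2->3 ok]
  14: obs=x cand={1,3,4} pick 3 [3->3 ok]
  15: obs=y cand={0,2,5} pick 2 [3->2 ok]
  16: obs=x cand={1,3,4} pick 3 [2->3 ok]
  17: obs=x cand={1,3,4} pick 3 [3->3 ok]
  18: obs=x cand={1,3,4} pick 3 [3->3 ok]
  19: obs=y cand={0,2,5} pick 2 [3->2 ok]
  20: obs=x cand={1,3,4} pick 3 [2->3 ok]
  21: obs=x cand={1,3,4} pick 3 [3->3 ok]
  22: obs=x cand={1,3,4} pick 4 [3->4 ok]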